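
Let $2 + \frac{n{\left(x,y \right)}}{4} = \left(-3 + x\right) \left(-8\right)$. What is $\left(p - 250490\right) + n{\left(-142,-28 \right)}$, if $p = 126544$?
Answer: $-119314$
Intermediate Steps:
$n{\left(x,y \right)} = 88 - 32 x$ ($n{\left(x,y \right)} = -8 + 4 \left(-3 + x\right) \left(-8\right) = -8 + 4 \left(24 - 8 x\right) = -8 - \left(-96 + 32 x\right) = 88 - 32 x$)
$\left(p - 250490\right) + n{\left(-142,-28 \right)} = \left(126544 - 250490\right) + \left(88 - -4544\right) = -123946 + \left(88 + 4544\right) = -123946 + 4632 = -119314$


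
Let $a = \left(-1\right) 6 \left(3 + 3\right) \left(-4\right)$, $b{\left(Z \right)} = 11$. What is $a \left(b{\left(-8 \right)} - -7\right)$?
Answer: $2592$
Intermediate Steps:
$a = 144$ ($a = \left(-6\right) 6 \left(-4\right) = \left(-36\right) \left(-4\right) = 144$)
$a \left(b{\left(-8 \right)} - -7\right) = 144 \left(11 - -7\right) = 144 \left(11 + 7\right) = 144 \cdot 18 = 2592$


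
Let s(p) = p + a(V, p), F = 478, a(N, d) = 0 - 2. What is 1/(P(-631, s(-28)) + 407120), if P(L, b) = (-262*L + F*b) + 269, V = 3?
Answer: 1/558371 ≈ 1.7909e-6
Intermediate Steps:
a(N, d) = -2
s(p) = -2 + p (s(p) = p - 2 = -2 + p)
P(L, b) = 269 - 262*L + 478*b (P(L, b) = (-262*L + 478*b) + 269 = 269 - 262*L + 478*b)
1/(P(-631, s(-28)) + 407120) = 1/((269 - 262*(-631) + 478*(-2 - 28)) + 407120) = 1/((269 + 165322 + 478*(-30)) + 407120) = 1/((269 + 165322 - 14340) + 407120) = 1/(151251 + 407120) = 1/558371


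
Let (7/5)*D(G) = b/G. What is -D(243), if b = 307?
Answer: -1535/1701 ≈ -0.90241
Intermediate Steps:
D(G) = 1535/(7*G) (D(G) = 5*(307/G)/7 = 1535/(7*G))
-D(243) = -1535/(7*243) = -1*1535/1701 = -1535/1701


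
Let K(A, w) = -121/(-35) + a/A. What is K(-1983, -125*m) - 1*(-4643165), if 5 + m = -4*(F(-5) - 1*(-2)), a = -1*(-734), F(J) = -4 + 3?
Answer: 322259081078/69405 ≈ 4.6432e+6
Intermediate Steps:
F(J) = -1
a = 734
m = -9 (m = -5 - 4*(-1 - 1*(-2)) = -5 - 4*(-1 + 2) = -5 - 4*1 = -5 - 4 = -9)
K(A, w) = 121/35 + 734/A (K(A, w) = -121/(-35) + 734/A = -121*(-1/35) + 734/A = 121/35 + 734/A)
K(-1983, -125*m) - 1*(-4643165) = (121/35 + 734/(-1983)) - 1*(-4643165) = (121/35 + 734*(-1/1983)) + 4643165 = (121/35 - 734/1983) + 4643165 = 214253/69405 + 4643165 = 322259081078/69405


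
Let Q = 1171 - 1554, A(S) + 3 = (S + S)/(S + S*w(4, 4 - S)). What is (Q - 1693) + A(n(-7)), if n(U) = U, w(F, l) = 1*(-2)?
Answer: -2081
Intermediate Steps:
w(F, l) = -2
A(S) = -5 (A(S) = -3 + (S + S)/(S + S*(-2)) = -3 + (2*S)/(S - 2*S) = -3 + (2*S)/((-S)) = -3 + (2*S)*(-1/S) = -3 - 2 = -5)
Q = -383
(Q - 1693) + A(n(-7)) = (-383 - 1693) - 5 = -2076 - 5 = -2081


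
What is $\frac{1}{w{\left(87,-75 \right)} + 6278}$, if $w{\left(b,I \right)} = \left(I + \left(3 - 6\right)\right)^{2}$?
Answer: $\frac{1}{12362} \approx 8.0893 \cdot 10^{-5}$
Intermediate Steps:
$w{\left(b,I \right)} = \left(-3 + I\right)^{2}$ ($w{\left(b,I \right)} = \left(I + \left(3 - 6\right)\right)^{2} = \left(I - 3\right)^{2} = \left(-3 + I\right)^{2}$)
$\frac{1}{w{\left(87,-75 \right)} + 6278} = \frac{1}{\left(-3 - 75\right)^{2} + 6278} = \frac{1}{\left(-78\right)^{2} + 6278} = \frac{1}{6084 + 6278} = \frac{1}{12362}$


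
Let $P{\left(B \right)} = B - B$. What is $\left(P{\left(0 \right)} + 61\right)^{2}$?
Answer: $3721$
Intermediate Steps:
$P{\left(B \right)} = 0$
$\left(P{\left(0 \right)} + 61\right)^{2} = \left(0 + 61\right)^{2} = 61^{2} = 3721$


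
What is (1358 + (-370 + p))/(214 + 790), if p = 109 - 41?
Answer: 264/251 ≈ 1.0518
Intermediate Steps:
p = 68
(1358 + (-370 + p))/(214 + 790) = (1358 + (-370 + 68))/(214 + 790) = (1358 - 302)/1004 = 1056*(1/1004) = 264/251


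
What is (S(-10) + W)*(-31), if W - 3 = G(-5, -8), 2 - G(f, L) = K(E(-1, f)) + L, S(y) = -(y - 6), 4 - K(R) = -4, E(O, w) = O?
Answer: -651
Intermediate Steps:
K(R) = 8 (K(R) = 4 - 1*(-4) = 4 + 4 = 8)
S(y) = 6 - y (S(y) = -(-6 + y) = 6 - y)
G(f, L) = -6 - L (G(f, L) = 2 - (8 + L) = 2 + (-8 - L) = -6 - L)
W = 5 (W = 3 + (-6 - 1*(-8)) = 3 + (-6 + 8) = 3 + 2 = 5)
(S(-10) + W)*(-31) = ((6 - 1*(-10)) + 5)*(-31) = ((6 + 10) + 5)*(-31) = (16 + 5)*(-31) = 21*(-31) = -651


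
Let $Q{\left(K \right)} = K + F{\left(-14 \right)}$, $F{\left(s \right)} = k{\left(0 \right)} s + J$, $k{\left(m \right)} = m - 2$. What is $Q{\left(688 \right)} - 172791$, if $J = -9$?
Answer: $-172084$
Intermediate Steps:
$k{\left(m \right)} = -2 + m$
$F{\left(s \right)} = -9 - 2 s$ ($F{\left(s \right)} = \left(-2 + 0\right) s - 9 = - 2 s - 9 = -9 - 2 s$)
$Q{\left(K \right)} = 19 + K$ ($Q{\left(K \right)} = K - -19 = K + \left(-9 + 28\right) = K + 19 = 19 + K$)
$Q{\left(688 \right)} - 172791 = \left(19 + 688\right) - 172791 = 707 - 172791 = -172084$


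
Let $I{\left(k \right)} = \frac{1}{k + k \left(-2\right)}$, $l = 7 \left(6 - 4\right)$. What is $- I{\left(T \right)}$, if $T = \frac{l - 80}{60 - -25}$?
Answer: $- \frac{85}{66} \approx -1.2879$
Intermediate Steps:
$l = 14$ ($l = 7 \cdot 2 = 14$)
$T = - \frac{66}{85}$ ($T = \frac{14 - 80}{60 - -25} = - \frac{66}{60 + \left(30 - 5\right)} = - \frac{66}{60 + 25} = - \frac{66}{85} \approx -0.77647$)
$I{\left(k \right)} = - \frac{1}{k}$ ($I{\left(k \right)} = \frac{1}{k - 2 k} = \frac{1}{\left(-1\right) k} = - \frac{1}{k}$)
$- I{\left(T \right)} = - \frac{-1}{- \frac{66}{85}} = - \frac{\left(-1\right) \left(-85\right)}{66} = \left(-1\right) \frac{85}{66} = - \frac{85}{66}$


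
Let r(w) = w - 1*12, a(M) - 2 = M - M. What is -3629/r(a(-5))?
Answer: 3629/10 ≈ 362.90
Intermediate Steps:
a(M) = 2 (a(M) = 2 + (M - M) = 2 + 0 = 2)
r(w) = -12 + w (r(w) = w - 12 = -12 + w)
-3629/r(a(-5)) = -3629/(-12 + 2) = -3629/(-10) = -3629*(-⅒) = 3629/10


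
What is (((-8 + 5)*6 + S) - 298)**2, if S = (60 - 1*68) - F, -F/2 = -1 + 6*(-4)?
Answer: 139876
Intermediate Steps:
F = 50 (F = -2*(-1 + 6*(-4)) = -2*(-1 - 24) = -2*(-25) = 50)
S = -58 (S = (60 - 1*68) - 1*50 = (60 - 68) - 50 = -8 - 50 = -58)
(((-8 + 5)*6 + S) - 298)**2 = (((-8 + 5)*6 - 58) - 298)**2 = ((-3*6 - 58) - 298)**2 = ((-18 - 58) - 298)**2 = (-76 - 298)**2 = (-374)**2 = 139876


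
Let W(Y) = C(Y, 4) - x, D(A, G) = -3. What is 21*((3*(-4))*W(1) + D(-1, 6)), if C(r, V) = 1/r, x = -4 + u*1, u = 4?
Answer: -315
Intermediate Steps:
x = 0 (x = -4 + 4*1 = -4 + 4 = 0)
W(Y) = 1/Y (W(Y) = 1/Y - 1*0 = 1/Y + 0 = 1/Y)
21*((3*(-4))*W(1) + D(-1, 6)) = 21*((3*(-4))/1 - 3) = 21*(-12*1 - 3) = 21*(-12 - 3) = 21*(-15) = -315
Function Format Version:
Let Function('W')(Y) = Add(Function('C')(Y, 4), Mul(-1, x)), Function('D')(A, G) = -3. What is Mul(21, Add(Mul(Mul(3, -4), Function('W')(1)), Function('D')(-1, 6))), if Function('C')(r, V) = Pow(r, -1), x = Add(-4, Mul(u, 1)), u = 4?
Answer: -315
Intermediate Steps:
x = 0 (x = Add(-4, Mul(4, 1)) = Add(-4, 4) = 0)
Function('W')(Y) = Pow(Y, -1) (Function('W')(Y) = Add(Pow(Y, -1), Mul(-1, 0)) = Add(Pow(Y, -1), 0) = Pow(Y, -1))
Mul(21, Add(Mul(Mul(3, -4), Function('W')(1)), Function('D')(-1, 6))) = Mul(21, Add(Mul(Mul(3, -4), Pow(1, -1)), -3)) = Mul(21, Add(Mul(-12, 1), -3)) = Mul(21, Add(-12, -3)) = Mul(21, -15) = -315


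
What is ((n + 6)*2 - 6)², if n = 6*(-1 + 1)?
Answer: 36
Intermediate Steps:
n = 0 (n = 6*0 = 0)
((n + 6)*2 - 6)² = ((0 + 6)*2 - 6)² = (6*2 - 6)² = (12 - 6)² = 6² = 36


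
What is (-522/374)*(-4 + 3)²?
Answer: -261/187 ≈ -1.3957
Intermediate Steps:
(-522/374)*(-4 + 3)² = -522*1/374*(-1)² = -261/187*1 = -261/187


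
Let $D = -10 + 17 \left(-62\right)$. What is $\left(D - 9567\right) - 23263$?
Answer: $-33894$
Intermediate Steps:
$D = -1064$ ($D = -10 - 1054 = -1064$)
$\left(D - 9567\right) - 23263 = \left(-1064 - 9567\right) - 23263 = -10631 - 23263 = -33894$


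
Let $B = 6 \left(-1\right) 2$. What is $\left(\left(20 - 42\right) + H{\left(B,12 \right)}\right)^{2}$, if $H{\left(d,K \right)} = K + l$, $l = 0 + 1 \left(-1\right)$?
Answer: $121$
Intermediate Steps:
$l = -1$ ($l = 0 - 1 = -1$)
$B = -12$ ($B = \left(-6\right) 2 = -12$)
$H{\left(d,K \right)} = -1 + K$ ($H{\left(d,K \right)} = K - 1 = -1 + K$)
$\left(\left(20 - 42\right) + H{\left(B,12 \right)}\right)^{2} = \left(\left(20 - 42\right) + \left(-1 + 12\right)\right)^{2} = \left(-22 + 11\right)^{2} = \left(-11\right)^{2} = 121$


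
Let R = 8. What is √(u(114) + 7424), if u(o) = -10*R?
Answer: 12*√51 ≈ 85.697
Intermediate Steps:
u(o) = -80 (u(o) = -10*8 = -80)
√(u(114) + 7424) = √(-80 + 7424) = √7344 = 12*√51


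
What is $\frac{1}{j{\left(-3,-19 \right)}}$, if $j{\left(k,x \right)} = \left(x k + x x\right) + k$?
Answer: $\frac{1}{415} \approx 0.0024096$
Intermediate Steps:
$j{\left(k,x \right)} = k + x^{2} + k x$ ($j{\left(k,x \right)} = \left(k x + x^{2}\right) + k = \left(x^{2} + k x\right) + k = k + x^{2} + k x$)
$\frac{1}{j{\left(-3,-19 \right)}} = \frac{1}{-3 + \left(-19\right)^{2} - -57} = \frac{1}{-3 + 361 + 57} = \frac{1}{415}$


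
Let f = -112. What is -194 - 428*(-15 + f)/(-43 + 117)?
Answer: 20000/37 ≈ 540.54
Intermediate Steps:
-194 - 428*(-15 + f)/(-43 + 117) = -194 - 428*(-15 - 112)/(-43 + 117) = -194 - (-54356)/74 = -194 - 428*(-127/74) = -194 + 27178/37 = 20000/37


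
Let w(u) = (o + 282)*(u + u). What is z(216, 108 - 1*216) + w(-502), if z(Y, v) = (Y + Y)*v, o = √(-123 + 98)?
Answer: -329784 - 5020*I ≈ -3.2978e+5 - 5020.0*I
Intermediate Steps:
o = 5*I (o = √(-25) = 5*I ≈ 5.0*I)
z(Y, v) = 2*Y*v (z(Y, v) = (2*Y)*v = 2*Y*v)
w(u) = 2*u*(282 + 5*I) (w(u) = (5*I + 282)*(u + u) = (282 + 5*I)*(2*u) = 2*u*(282 + 5*I))
z(216, 108 - 1*216) + w(-502) = 2*216*(108 - 1*216) - 502*(564 + 10*I) = 2*216*(108 - 216) + (-283128 - 5020*I) = 2*216*(-108) + (-283128 - 5020*I) = -46656 + (-283128 - 5020*I) = -329784 - 5020*I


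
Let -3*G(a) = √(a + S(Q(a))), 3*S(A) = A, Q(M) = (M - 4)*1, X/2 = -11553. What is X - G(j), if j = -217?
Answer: -23106 + 2*I*√654/9 ≈ -23106.0 + 5.683*I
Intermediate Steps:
X = -23106 (X = 2*(-11553) = -23106)
Q(M) = -4 + M (Q(M) = (-4 + M)*1 = -4 + M)
S(A) = A/3
G(a) = -√(-4/3 + 4*a/3)/3 (G(a) = -√(a + (-4 + a)/3)/3 = -√(a + (-4/3 + a/3))/3 = -√(-4/3 + 4*a/3)/3)
X - G(j) = -23106 - (-2)*√(-3 + 3*(-217))/9 = -23106 - (-2)*√(-3 - 651)/9 = -23106 - (-2)*√(-654)/9 = -23106 - (-2)*I*√654/9 = -23106 + 2*I*√654/9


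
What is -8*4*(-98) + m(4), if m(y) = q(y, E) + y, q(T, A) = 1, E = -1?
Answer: 3141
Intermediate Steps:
m(y) = 1 + y
-8*4*(-98) + m(4) = -8*4*(-98) + (1 + 4) = -32*(-98) + 5 = 3136 + 5 = 3141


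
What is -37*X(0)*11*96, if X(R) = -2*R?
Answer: 0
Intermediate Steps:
-37*X(0)*11*96 = -37*(-2*0)*11*96 = -0*11*96 = -37*0*96 = 0*96 = 0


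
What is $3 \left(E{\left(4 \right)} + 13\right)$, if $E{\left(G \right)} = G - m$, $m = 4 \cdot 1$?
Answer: $39$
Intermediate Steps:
$m = 4$
$E{\left(G \right)} = -4 + G$ ($E{\left(G \right)} = G - 4 = -4 + G$)
$3 \left(E{\left(4 \right)} + 13\right) = 3 \left(\left(-4 + 4\right) + 13\right) = 3 \left(0 + 13\right) = 3 \cdot 13 = 39$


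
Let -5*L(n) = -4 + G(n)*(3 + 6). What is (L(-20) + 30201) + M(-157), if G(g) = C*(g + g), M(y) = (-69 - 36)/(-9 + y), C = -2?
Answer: 24948499/830 ≈ 30058.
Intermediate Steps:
M(y) = -105/(-9 + y)
G(g) = -4*g (G(g) = -2*(g + g) = -4*g)
L(n) = 4/5 + 36*n/5 (L(n) = -(-4 + (-4*n)*(3 + 6))/5 = -(-4 - 4*n*9)/5 = -(-4 - 36*n)/5 = 4/5 + 36*n/5)
(L(-20) + 30201) + M(-157) = ((4/5 + (36/5)*(-20)) + 30201) - 105/(-9 - 157) = ((4/5 - 144) + 30201) - 105/(-166) = (-716/5 + 30201) - 105*(-1/166) = 150289/5 + 105/166 = 24948499/830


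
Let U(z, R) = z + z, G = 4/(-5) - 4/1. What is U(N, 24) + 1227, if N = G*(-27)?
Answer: 7431/5 ≈ 1486.2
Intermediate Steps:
G = -24/5 (G = 4*(-⅕) - 4*1 = -⅘ - 4 = -24/5 ≈ -4.8000)
N = 648/5 (N = -24/5*(-27) = 648/5 ≈ 129.60)
U(z, R) = 2*z
U(N, 24) + 1227 = 2*(648/5) + 1227 = 1296/5 + 1227 = 7431/5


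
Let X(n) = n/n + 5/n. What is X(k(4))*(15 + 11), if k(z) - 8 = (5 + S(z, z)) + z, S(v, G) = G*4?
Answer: 988/33 ≈ 29.939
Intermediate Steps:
S(v, G) = 4*G
k(z) = 13 + 5*z (k(z) = 8 + ((5 + 4*z) + z) = 8 + (5 + 5*z) = 13 + 5*z)
X(n) = 1 + 5/n
X(k(4))*(15 + 11) = ((5 + (13 + 5*4))/(13 + 5*4))*(15 + 11) = ((5 + (13 + 20))/(13 + 20))*26 = ((5 + 33)/33)*26 = ((1/33)*38)*26 = (38/33)*26 = 988/33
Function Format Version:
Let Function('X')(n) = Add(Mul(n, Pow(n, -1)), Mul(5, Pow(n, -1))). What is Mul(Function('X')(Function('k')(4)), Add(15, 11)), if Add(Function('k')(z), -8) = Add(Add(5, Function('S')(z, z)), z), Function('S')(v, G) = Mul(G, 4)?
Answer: Rational(988, 33) ≈ 29.939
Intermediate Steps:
Function('S')(v, G) = Mul(4, G)
Function('k')(z) = Add(13, Mul(5, z)) (Function('k')(z) = Add(8, Add(Add(5, Mul(4, z)), z)) = Add(8, Add(5, Mul(5, z))) = Add(13, Mul(5, z)))
Function('X')(n) = Add(1, Mul(5, Pow(n, -1)))
Mul(Function('X')(Function('k')(4)), Add(15, 11)) = Mul(Mul(Pow(Add(13, Mul(5, 4)), -1), Add(5, Add(13, Mul(5, 4)))), Add(15, 11)) = Mul(Mul(Pow(Add(13, 20), -1), Add(5, Add(13, 20))), 26) = Mul(Mul(Pow(33, -1), Add(5, 33)), 26) = Mul(Mul(Rational(1, 33), 38), 26) = Mul(Rational(38, 33), 26) = Rational(988, 33)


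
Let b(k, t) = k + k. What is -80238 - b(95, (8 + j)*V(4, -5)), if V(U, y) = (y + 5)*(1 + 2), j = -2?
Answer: -80428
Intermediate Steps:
V(U, y) = 15 + 3*y (V(U, y) = (5 + y)*3 = 15 + 3*y)
b(k, t) = 2*k
-80238 - b(95, (8 + j)*V(4, -5)) = -80238 - 2*95 = -80238 - 1*190 = -80238 - 190 = -80428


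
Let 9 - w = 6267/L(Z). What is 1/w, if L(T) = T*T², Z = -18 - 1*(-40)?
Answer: 10648/89565 ≈ 0.11889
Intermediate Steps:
Z = 22 (Z = -18 + 40 = 22)
L(T) = T³
w = 89565/10648 (w = 9 - 6267/(22³) = 9 - 6267/10648 = 89565/10648 ≈ 8.4114)
1/w = 1/(89565/10648) = 10648/89565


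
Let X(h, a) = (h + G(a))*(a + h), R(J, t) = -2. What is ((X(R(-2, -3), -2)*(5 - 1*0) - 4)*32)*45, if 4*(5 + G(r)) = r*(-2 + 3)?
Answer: 210240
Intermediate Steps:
G(r) = -5 + r/4 (G(r) = -5 + (r*(-2 + 3))/4 = -5 + (r*1)/4 = -5 + r/4)
X(h, a) = (a + h)*(-5 + h + a/4) (X(h, a) = (h + (-5 + a/4))*(a + h) = (-5 + h + a/4)*(a + h) = (a + h)*(-5 + h + a/4))
((X(R(-2, -3), -2)*(5 - 1*0) - 4)*32)*45 = ((((-2)² - 2*(-2) + (¼)*(-2)*(-20 - 2) + (¼)*(-2)*(-20 - 2))*(5 - 1*0) - 4)*32)*45 = (((4 + 4 + (¼)*(-2)*(-22) + (¼)*(-2)*(-22))*(5 + 0) - 4)*32)*45 = (((4 + 4 + 11 + 11)*5 - 4)*32)*45 = ((30*5 - 4)*32)*45 = ((150 - 4)*32)*45 = (146*32)*45 = 4672*45 = 210240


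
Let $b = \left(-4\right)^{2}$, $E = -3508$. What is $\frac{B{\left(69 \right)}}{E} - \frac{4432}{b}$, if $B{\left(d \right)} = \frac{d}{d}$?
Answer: $- \frac{971717}{3508} \approx -277.0$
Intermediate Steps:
$b = 16$
$B{\left(d \right)} = 1$
$\frac{B{\left(69 \right)}}{E} - \frac{4432}{b} = 1 \frac{1}{-3508} - \frac{4432}{16} = 1 \left(- \frac{1}{3508}\right) - 277 = - \frac{1}{3508} - 277 = - \frac{971717}{3508}$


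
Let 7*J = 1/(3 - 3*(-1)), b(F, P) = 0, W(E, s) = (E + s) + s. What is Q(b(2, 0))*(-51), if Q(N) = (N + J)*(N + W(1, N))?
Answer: -17/14 ≈ -1.2143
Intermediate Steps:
W(E, s) = E + 2*s
J = 1/42 (J = 1/(7*(3 - 3*(-1))) = 1/(7*(3 + 3)) = (⅐)/6 = (⅐)*(⅙) = 1/42 ≈ 0.023810)
Q(N) = (1 + 3*N)*(1/42 + N) (Q(N) = (N + 1/42)*(N + (1 + 2*N)) = (1/42 + N)*(1 + 3*N) = (1 + 3*N)*(1/42 + N))
Q(b(2, 0))*(-51) = (1/42 + 3*0² + (15/14)*0)*(-51) = (1/42 + 3*0 + 0)*(-51) = (1/42 + 0 + 0)*(-51) = (1/42)*(-51) = -17/14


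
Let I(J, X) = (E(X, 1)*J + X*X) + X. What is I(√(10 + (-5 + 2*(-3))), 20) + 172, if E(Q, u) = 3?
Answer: 592 + 3*I ≈ 592.0 + 3.0*I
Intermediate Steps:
I(J, X) = X + X² + 3*J (I(J, X) = (3*J + X*X) + X = (3*J + X²) + X = (X² + 3*J) + X = X + X² + 3*J)
I(√(10 + (-5 + 2*(-3))), 20) + 172 = (20 + 20² + 3*√(10 + (-5 + 2*(-3)))) + 172 = (20 + 400 + 3*√(10 + (-5 - 6))) + 172 = (20 + 400 + 3*√(10 - 11)) + 172 = (20 + 400 + 3*√(-1)) + 172 = (20 + 400 + 3*I) + 172 = (420 + 3*I) + 172 = 592 + 3*I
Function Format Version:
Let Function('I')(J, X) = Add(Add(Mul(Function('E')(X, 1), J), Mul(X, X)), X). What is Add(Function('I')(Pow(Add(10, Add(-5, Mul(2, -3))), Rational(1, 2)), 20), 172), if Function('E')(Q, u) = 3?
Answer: Add(592, Mul(3, I)) ≈ Add(592.00, Mul(3.0000, I))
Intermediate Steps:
Function('I')(J, X) = Add(X, Pow(X, 2), Mul(3, J)) (Function('I')(J, X) = Add(Add(Mul(3, J), Mul(X, X)), X) = Add(Add(Mul(3, J), Pow(X, 2)), X) = Add(Add(Pow(X, 2), Mul(3, J)), X) = Add(X, Pow(X, 2), Mul(3, J)))
Add(Function('I')(Pow(Add(10, Add(-5, Mul(2, -3))), Rational(1, 2)), 20), 172) = Add(Add(20, Pow(20, 2), Mul(3, Pow(Add(10, Add(-5, Mul(2, -3))), Rational(1, 2)))), 172) = Add(Add(20, 400, Mul(3, Pow(Add(10, Add(-5, -6)), Rational(1, 2)))), 172) = Add(Add(20, 400, Mul(3, Pow(Add(10, -11), Rational(1, 2)))), 172) = Add(Add(20, 400, Mul(3, Pow(-1, Rational(1, 2)))), 172) = Add(Add(20, 400, Mul(3, I)), 172) = Add(Add(420, Mul(3, I)), 172) = Add(592, Mul(3, I))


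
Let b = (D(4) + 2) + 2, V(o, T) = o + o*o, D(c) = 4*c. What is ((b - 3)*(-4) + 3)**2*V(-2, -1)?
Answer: 8450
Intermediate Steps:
V(o, T) = o + o**2
b = 20 (b = (4*4 + 2) + 2 = (16 + 2) + 2 = 18 + 2 = 20)
((b - 3)*(-4) + 3)**2*V(-2, -1) = ((20 - 3)*(-4) + 3)**2*(-2*(1 - 2)) = (17*(-4) + 3)**2*(-2*(-1)) = (-68 + 3)**2*2 = (-65)**2*2 = 4225*2 = 8450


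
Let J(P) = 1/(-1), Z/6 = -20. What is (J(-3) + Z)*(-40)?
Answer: 4840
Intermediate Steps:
Z = -120 (Z = 6*(-20) = -120)
J(P) = -1
(J(-3) + Z)*(-40) = (-1 - 120)*(-40) = -121*(-40) = 4840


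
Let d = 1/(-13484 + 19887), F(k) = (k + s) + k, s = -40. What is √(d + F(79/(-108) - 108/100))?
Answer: I*√14486571962214/576270 ≈ 6.6048*I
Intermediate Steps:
F(k) = -40 + 2*k (F(k) = (k - 40) + k = (-40 + k) + k = -40 + 2*k)
d = 1/6403 ≈ 0.00015618
√(d + F(79/(-108) - 108/100)) = √(1/6403 + (-40 + 2*(79/(-108) - 108/100))) = √(1/6403 + (-40 + 2*(79*(-1/108) - 108*1/100))) = √(1/6403 + (-40 + 2*(-79/108 - 27/25))) = √(1/6403 + (-40 + 2*(-4891/2700))) = √(1/6403 + (-40 - 4891/1350)) = √(1/6403 - 58891/1350) = √(-377077723/8644050) = I*√14486571962214/576270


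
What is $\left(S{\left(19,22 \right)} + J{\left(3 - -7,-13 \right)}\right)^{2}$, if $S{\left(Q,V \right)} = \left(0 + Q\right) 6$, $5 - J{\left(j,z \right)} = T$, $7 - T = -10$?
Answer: $10404$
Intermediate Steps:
$T = 17$ ($T = 7 - -10 = 7 + 10 = 17$)
$J{\left(j,z \right)} = -12$ ($J{\left(j,z \right)} = 5 - 17 = -12$)
$S{\left(Q,V \right)} = 6 Q$ ($S{\left(Q,V \right)} = Q 6 = 6 Q$)
$\left(S{\left(19,22 \right)} + J{\left(3 - -7,-13 \right)}\right)^{2} = \left(6 \cdot 19 - 12\right)^{2} = \left(114 - 12\right)^{2} = 102^{2} = 10404$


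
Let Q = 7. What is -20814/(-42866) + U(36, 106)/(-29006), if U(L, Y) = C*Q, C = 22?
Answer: 149282380/310842799 ≈ 0.48025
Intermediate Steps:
U(L, Y) = 154 (U(L, Y) = 22*7 = 154)
-20814/(-42866) + U(36, 106)/(-29006) = -20814/(-42866) + 154/(-29006) = -20814*(-1/42866) + 154*(-1/29006) = 10407/21433 - 77/14503 = 149282380/310842799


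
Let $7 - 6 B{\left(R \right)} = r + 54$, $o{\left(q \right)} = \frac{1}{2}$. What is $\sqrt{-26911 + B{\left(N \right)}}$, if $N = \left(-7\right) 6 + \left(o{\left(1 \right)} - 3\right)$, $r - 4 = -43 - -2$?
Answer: $\frac{i \sqrt{242214}}{3} \approx 164.05 i$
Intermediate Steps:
$o{\left(q \right)} = \frac{1}{2}$
$r = -37$ ($r = 4 - 41 = -37$)
$N = - \frac{89}{2}$ ($N = \left(-7\right) 6 + \left(\frac{1}{2} - 3\right) = -42 + \left(\frac{1}{2} - 3\right) = -42 - \frac{5}{2} = - \frac{89}{2} \approx -44.5$)
$B{\left(R \right)} = - \frac{5}{3}$ ($B{\left(R \right)} = \frac{7}{6} - \frac{-37 + 54}{6} = \frac{7}{6} - \frac{17}{6} = - \frac{5}{3}$)
$\sqrt{-26911 + B{\left(N \right)}} = \sqrt{-26911 - \frac{5}{3}} = \sqrt{- \frac{80738}{3}} = \frac{i \sqrt{242214}}{3}$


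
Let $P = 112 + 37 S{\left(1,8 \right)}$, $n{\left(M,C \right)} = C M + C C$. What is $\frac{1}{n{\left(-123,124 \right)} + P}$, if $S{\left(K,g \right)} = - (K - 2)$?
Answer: $\frac{1}{273} \approx 0.003663$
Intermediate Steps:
$S{\left(K,g \right)} = 2 - K$ ($S{\left(K,g \right)} = - (-2 + K) = 2 - K$)
$n{\left(M,C \right)} = C^{2} + C M$ ($n{\left(M,C \right)} = C M + C^{2} = C^{2} + C M$)
$P = 149$ ($P = 112 + 37 \left(2 - 1\right) = 112 + 37 \cdot 1 = 112 + 37 = 149$)
$\frac{1}{n{\left(-123,124 \right)} + P} = \frac{1}{124 \left(124 - 123\right) + 149} = \frac{1}{124 \cdot 1 + 149} = \frac{1}{124 + 149} = \frac{1}{273}$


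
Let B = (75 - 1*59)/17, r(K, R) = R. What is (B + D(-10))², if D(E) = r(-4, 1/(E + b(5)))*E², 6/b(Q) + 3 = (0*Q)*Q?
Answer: 142129/2601 ≈ 54.644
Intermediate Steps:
b(Q) = -2 (b(Q) = 6/(-3 + (0*Q)*Q) = 6/(-3 + 0*Q) = 6/(-3 + 0) = 6/(-3) = 6*(-⅓) = -2)
D(E) = E²/(-2 + E) (D(E) = E²/(E - 2) = E²/(-2 + E))
B = 16/17 (B = (75 - 59)*(1/17) = 16*(1/17) = 16/17 ≈ 0.94118)
(B + D(-10))² = (16/17 + (-10)²/(-2 - 10))² = (16/17 + 100/(-12))² = (16/17 + 100*(-1/12))² = (16/17 - 25/3)² = (-377/51)² = 142129/2601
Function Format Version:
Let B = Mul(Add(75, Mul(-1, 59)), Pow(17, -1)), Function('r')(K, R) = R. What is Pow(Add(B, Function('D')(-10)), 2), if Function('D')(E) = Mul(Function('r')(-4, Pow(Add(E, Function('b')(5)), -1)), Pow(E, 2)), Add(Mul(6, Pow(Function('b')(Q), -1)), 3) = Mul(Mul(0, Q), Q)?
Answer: Rational(142129, 2601) ≈ 54.644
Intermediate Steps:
Function('b')(Q) = -2 (Function('b')(Q) = Mul(6, Pow(Add(-3, Mul(Mul(0, Q), Q)), -1)) = Mul(6, Pow(Add(-3, Mul(0, Q)), -1)) = Mul(6, Pow(Add(-3, 0), -1)) = Mul(6, Pow(-3, -1)) = Mul(6, Rational(-1, 3)) = -2)
Function('D')(E) = Mul(Pow(E, 2), Pow(Add(-2, E), -1)) (Function('D')(E) = Mul(Pow(Add(E, -2), -1), Pow(E, 2)) = Mul(Pow(Add(-2, E), -1), Pow(E, 2)) = Mul(Pow(E, 2), Pow(Add(-2, E), -1)))
B = Rational(16, 17) (B = Mul(Add(75, -59), Rational(1, 17)) = Mul(16, Rational(1, 17)) = Rational(16, 17) ≈ 0.94118)
Pow(Add(B, Function('D')(-10)), 2) = Pow(Add(Rational(16, 17), Mul(Pow(-10, 2), Pow(Add(-2, -10), -1))), 2) = Pow(Add(Rational(16, 17), Mul(100, Pow(-12, -1))), 2) = Pow(Add(Rational(16, 17), Mul(100, Rational(-1, 12))), 2) = Pow(Add(Rational(16, 17), Rational(-25, 3)), 2) = Pow(Rational(-377, 51), 2) = Rational(142129, 2601)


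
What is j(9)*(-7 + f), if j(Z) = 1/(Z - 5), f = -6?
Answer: -13/4 ≈ -3.2500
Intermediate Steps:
j(Z) = 1/(-5 + Z)
j(9)*(-7 + f) = (-7 - 6)/(-5 + 9) = -13/4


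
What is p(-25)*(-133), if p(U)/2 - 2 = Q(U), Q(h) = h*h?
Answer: -166782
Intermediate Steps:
Q(h) = h²
p(U) = 4 + 2*U²
p(-25)*(-133) = (4 + 2*(-25)²)*(-133) = (4 + 2*625)*(-133) = (4 + 1250)*(-133) = 1254*(-133) = -166782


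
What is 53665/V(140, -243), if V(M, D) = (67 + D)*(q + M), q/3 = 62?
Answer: -53665/57376 ≈ -0.93532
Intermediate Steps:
q = 186 (q = 3*62 = 186)
V(M, D) = (67 + D)*(186 + M)
53665/V(140, -243) = 53665/(12462 + 67*140 + 186*(-243) - 243*140) = 53665/(12462 + 9380 - 45198 - 34020) = 53665/(-57376) = 53665*(-1/57376) = -53665/57376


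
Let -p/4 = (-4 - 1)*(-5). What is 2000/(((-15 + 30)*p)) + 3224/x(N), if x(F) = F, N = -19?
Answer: -9748/57 ≈ -171.02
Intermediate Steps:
p = -100 (p = -4*(-4 - 1)*(-5) = -(-20)*(-5) = -4*25 = -100)
2000/(((-15 + 30)*p)) + 3224/x(N) = 2000/(((-15 + 30)*(-100))) + 3224/(-19) = 2000/((15*(-100))) + 3224*(-1/19) = 2000/(-1500) - 3224/19 = 2000*(-1/1500) - 3224/19 = -4/3 - 3224/19 = -9748/57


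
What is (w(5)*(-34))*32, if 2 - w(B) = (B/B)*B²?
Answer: 25024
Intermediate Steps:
w(B) = 2 - B² (w(B) = 2 - B/B*B² = 2 - B²)
(w(5)*(-34))*32 = ((2 - 1*5²)*(-34))*32 = ((2 - 1*25)*(-34))*32 = ((2 - 25)*(-34))*32 = -23*(-34)*32 = 782*32 = 25024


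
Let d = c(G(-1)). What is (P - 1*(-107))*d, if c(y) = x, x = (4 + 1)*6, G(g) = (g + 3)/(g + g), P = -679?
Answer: -17160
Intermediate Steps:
G(g) = (3 + g)/(2*g) (G(g) = (3 + g)/((2*g)) = (3 + g)*(1/(2*g)) = (3 + g)/(2*g))
x = 30 (x = 5*6 = 30)
c(y) = 30
d = 30
(P - 1*(-107))*d = (-679 - 1*(-107))*30 = (-679 + 107)*30 = -572*30 = -17160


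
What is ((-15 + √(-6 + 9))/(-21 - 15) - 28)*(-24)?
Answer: 662 + 2*√3/3 ≈ 663.15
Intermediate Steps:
((-15 + √(-6 + 9))/(-21 - 15) - 28)*(-24) = ((-15 + √3)/(-36) - 28)*(-24) = ((-15 + √3)*(-1/36) - 28)*(-24) = ((5/12 - √3/36) - 28)*(-24) = (-331/12 - √3/36)*(-24) = 662 + 2*√3/3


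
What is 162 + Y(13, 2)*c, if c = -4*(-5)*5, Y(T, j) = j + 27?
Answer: 3062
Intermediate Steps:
Y(T, j) = 27 + j
c = 100 (c = 20*5 = 100)
162 + Y(13, 2)*c = 162 + (27 + 2)*100 = 162 + 29*100 = 162 + 2900 = 3062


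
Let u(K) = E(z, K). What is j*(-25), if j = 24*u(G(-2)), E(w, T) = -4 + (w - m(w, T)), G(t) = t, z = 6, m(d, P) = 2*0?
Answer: -1200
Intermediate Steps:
m(d, P) = 0
E(w, T) = -4 + w (E(w, T) = -4 + (w - 1*0) = -4 + (w + 0) = -4 + w)
u(K) = 2 (u(K) = -4 + 6 = 2)
j = 48 (j = 24*2 = 48)
j*(-25) = 48*(-25) = -1200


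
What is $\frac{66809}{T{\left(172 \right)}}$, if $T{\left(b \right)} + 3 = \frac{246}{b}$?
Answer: $- \frac{5745574}{135} \approx -42560.0$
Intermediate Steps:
$T{\left(b \right)} = -3 + \frac{246}{b}$
$\frac{66809}{T{\left(172 \right)}} = \frac{66809}{-3 + \frac{246}{172}} = \frac{66809}{-3 + 246 \cdot \frac{1}{172}} = \frac{66809}{-3 + \frac{123}{86}} = \frac{66809}{- \frac{135}{86}} = 66809 \left(- \frac{86}{135}\right) = - \frac{5745574}{135}$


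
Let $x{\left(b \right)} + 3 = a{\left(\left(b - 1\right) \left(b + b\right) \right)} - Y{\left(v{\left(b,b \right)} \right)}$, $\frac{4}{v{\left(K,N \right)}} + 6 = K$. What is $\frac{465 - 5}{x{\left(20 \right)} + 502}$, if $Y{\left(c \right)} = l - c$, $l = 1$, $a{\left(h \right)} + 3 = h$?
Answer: $\frac{3220}{8787} \approx 0.36645$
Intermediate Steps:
$a{\left(h \right)} = -3 + h$
$v{\left(K,N \right)} = \frac{4}{-6 + K}$
$Y{\left(c \right)} = 1 - c$
$x{\left(b \right)} = -7 + \frac{4}{-6 + b} + 2 b \left(-1 + b\right)$ ($x{\left(b \right)} = -3 - \left(4 - \frac{4}{-6 + b} - \left(b - 1\right) \left(b + b\right)\right) = -3 - \left(4 - \frac{4}{-6 + b} - \left(-1 + b\right) 2 b\right) = -3 - \left(4 - \frac{4}{-6 + b} - 2 b \left(-1 + b\right)\right) = -3 + \left(-4 + \frac{4}{-6 + b} + 2 b \left(-1 + b\right)\right) = -7 + \frac{4}{-6 + b} + 2 b \left(-1 + b\right)$)
$\frac{465 - 5}{x{\left(20 \right)} + 502} = \frac{465 - 5}{\frac{4 + \left(-7 + 2 \cdot 20 \left(-1 + 20\right)\right) \left(-6 + 20\right)}{-6 + 20} + 502} = \frac{460}{\frac{4 + \left(-7 + 2 \cdot 20 \cdot 19\right) 14}{14} + 502} = \frac{460}{\frac{4 + \left(-7 + 760\right) 14}{14} + 502} = \frac{460}{\frac{4 + 753 \cdot 14}{14} + 502} = \frac{460}{\frac{4 + 10542}{14} + 502} = \frac{460}{\frac{1}{14} \cdot 10546 + 502} = \frac{460}{\frac{5273}{7} + 502} = \frac{460}{\frac{8787}{7}} = 460 \cdot \frac{7}{8787} = \frac{3220}{8787}$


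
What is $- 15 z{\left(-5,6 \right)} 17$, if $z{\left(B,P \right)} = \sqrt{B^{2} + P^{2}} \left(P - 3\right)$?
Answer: $- 765 \sqrt{61} \approx -5974.8$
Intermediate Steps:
$z{\left(B,P \right)} = \sqrt{B^{2} + P^{2}} \left(-3 + P\right)$
$- 15 z{\left(-5,6 \right)} 17 = - 15 \sqrt{\left(-5\right)^{2} + 6^{2}} \left(-3 + 6\right) 17 = - 15 \sqrt{25 + 36} \cdot 3 \cdot 17 = - 15 \sqrt{61} \cdot 3 \cdot 17 = - 15 \cdot 3 \sqrt{61} \cdot 17 = - 45 \sqrt{61} \cdot 17 = - 765 \sqrt{61}$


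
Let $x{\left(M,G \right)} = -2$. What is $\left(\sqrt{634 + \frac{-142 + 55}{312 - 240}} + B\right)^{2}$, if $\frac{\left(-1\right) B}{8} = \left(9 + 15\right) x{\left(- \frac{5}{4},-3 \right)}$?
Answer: $\frac{\left(4608 + \sqrt{91122}\right)^{2}}{144} \approx 1.6741 \cdot 10^{5}$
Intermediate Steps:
$B = 384$ ($B = - 8 \left(9 + 15\right) \left(-2\right) = - 8 \cdot 24 \left(-2\right) = \left(-8\right) \left(-48\right) = 384$)
$\left(\sqrt{634 + \frac{-142 + 55}{312 - 240}} + B\right)^{2} = \left(\sqrt{634 + \frac{-142 + 55}{312 - 240}} + 384\right)^{2} = \left(\sqrt{634 - \frac{87}{72}} + 384\right)^{2} = \left(\sqrt{634 - \frac{29}{24}} + 384\right)^{2} = \left(\sqrt{\frac{15187}{24}} + 384\right)^{2} = \left(\frac{\sqrt{91122}}{12} + 384\right)^{2} = \left(384 + \frac{\sqrt{91122}}{12}\right)^{2}$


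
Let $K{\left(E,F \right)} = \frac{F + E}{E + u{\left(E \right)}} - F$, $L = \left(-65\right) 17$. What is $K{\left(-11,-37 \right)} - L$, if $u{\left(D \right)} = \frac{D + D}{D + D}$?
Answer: $\frac{5734}{5} \approx 1146.8$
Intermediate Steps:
$u{\left(D \right)} = 1$ ($u{\left(D \right)} = \frac{2 D}{2 D} = 2 D \frac{1}{2 D} = 1$)
$L = -1105$
$K{\left(E,F \right)} = - F + \frac{E + F}{1 + E}$ ($K{\left(E,F \right)} = \frac{F + E}{E + 1} - F = \frac{E + F}{1 + E} - F = - F + \frac{E + F}{1 + E}$)
$K{\left(-11,-37 \right)} - L = - \frac{11 \left(1 - -37\right)}{1 - 11} - -1105 = - \frac{11 \left(1 + 37\right)}{-10} + 1105 = \left(-11\right) \left(- \frac{1}{10}\right) 38 + 1105 = \frac{209}{5} + 1105 = \frac{5734}{5}$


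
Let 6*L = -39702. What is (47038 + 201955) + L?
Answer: 242376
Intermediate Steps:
L = -6617 (L = (⅙)*(-39702) = -6617)
(47038 + 201955) + L = (47038 + 201955) - 6617 = 248993 - 6617 = 242376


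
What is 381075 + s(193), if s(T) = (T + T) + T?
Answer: 381654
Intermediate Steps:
s(T) = 3*T (s(T) = 2*T + T = 3*T)
381075 + s(193) = 381075 + 3*193 = 381075 + 579 = 381654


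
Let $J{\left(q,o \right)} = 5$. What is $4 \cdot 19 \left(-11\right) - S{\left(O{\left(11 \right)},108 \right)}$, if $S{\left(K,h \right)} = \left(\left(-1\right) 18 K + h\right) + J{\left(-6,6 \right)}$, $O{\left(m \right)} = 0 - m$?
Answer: $-1147$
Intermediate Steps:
$O{\left(m \right)} = - m$
$S{\left(K,h \right)} = 5 + h - 18 K$ ($S{\left(K,h \right)} = \left(\left(-1\right) 18 K + h\right) + 5 = \left(- 18 K + h\right) + 5 = \left(h - 18 K\right) + 5 = 5 + h - 18 K$)
$4 \cdot 19 \left(-11\right) - S{\left(O{\left(11 \right)},108 \right)} = 4 \cdot 19 \left(-11\right) - \left(5 + 108 - 18 \left(\left(-1\right) 11\right)\right) = 76 \left(-11\right) - \left(5 + 108 - -198\right) = -836 - \left(5 + 108 + 198\right) = -836 - 311 = -1147$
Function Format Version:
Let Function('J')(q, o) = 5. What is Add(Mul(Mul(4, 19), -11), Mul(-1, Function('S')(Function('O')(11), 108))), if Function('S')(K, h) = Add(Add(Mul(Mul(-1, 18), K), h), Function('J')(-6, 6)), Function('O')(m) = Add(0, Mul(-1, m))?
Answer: -1147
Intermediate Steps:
Function('O')(m) = Mul(-1, m)
Function('S')(K, h) = Add(5, h, Mul(-18, K)) (Function('S')(K, h) = Add(Add(Mul(Mul(-1, 18), K), h), 5) = Add(Add(Mul(-18, K), h), 5) = Add(Add(h, Mul(-18, K)), 5) = Add(5, h, Mul(-18, K)))
Add(Mul(Mul(4, 19), -11), Mul(-1, Function('S')(Function('O')(11), 108))) = Add(Mul(Mul(4, 19), -11), Mul(-1, Add(5, 108, Mul(-18, Mul(-1, 11))))) = Add(Mul(76, -11), Mul(-1, Add(5, 108, Mul(-18, -11)))) = Add(-836, Mul(-1, Add(5, 108, 198))) = Add(-836, Mul(-1, 311)) = Add(-836, -311) = -1147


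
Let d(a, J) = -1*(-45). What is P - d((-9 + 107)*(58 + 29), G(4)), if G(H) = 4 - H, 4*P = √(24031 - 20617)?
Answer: -45 + √3414/4 ≈ -30.393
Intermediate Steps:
P = √3414/4 (P = √(24031 - 20617)/4 = √3414/4 ≈ 14.607)
d(a, J) = 45
P - d((-9 + 107)*(58 + 29), G(4)) = √3414/4 - 1*45 = √3414/4 - 45 = -45 + √3414/4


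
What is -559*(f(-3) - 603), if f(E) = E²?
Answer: 332046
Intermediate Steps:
-559*(f(-3) - 603) = -559*((-3)² - 603) = -559*(9 - 603) = -559*(-594) = 332046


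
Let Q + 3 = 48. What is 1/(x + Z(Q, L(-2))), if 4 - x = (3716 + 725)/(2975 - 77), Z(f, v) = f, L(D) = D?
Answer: 2898/137561 ≈ 0.021067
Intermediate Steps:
Q = 45 (Q = -3 + 48 = 45)
x = 7151/2898 (x = 4 - (3716 + 725)/(2975 - 77) = 4 - 4441/2898 = 7151/2898 ≈ 2.4676)
1/(x + Z(Q, L(-2))) = 1/(7151/2898 + 45) = 1/(137561/2898) = 2898/137561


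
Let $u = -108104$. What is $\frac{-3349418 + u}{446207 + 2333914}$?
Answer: $- \frac{3457522}{2780121} \approx -1.2437$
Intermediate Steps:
$\frac{-3349418 + u}{446207 + 2333914} = \frac{-3349418 - 108104}{446207 + 2333914} = - \frac{3457522}{2780121}$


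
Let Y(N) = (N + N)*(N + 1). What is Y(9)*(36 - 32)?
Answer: 720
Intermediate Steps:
Y(N) = 2*N*(1 + N) (Y(N) = (2*N)*(1 + N) = 2*N*(1 + N))
Y(9)*(36 - 32) = (2*9*(1 + 9))*(36 - 32) = (2*9*10)*4 = 180*4 = 720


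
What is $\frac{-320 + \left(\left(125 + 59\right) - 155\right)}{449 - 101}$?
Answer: $- \frac{97}{116} \approx -0.83621$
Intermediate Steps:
$\frac{-320 + \left(\left(125 + 59\right) - 155\right)}{449 - 101} = \frac{-320 + \left(184 - 155\right)}{348} = \left(-320 + 29\right) \frac{1}{348} = \left(-291\right) \frac{1}{348} = - \frac{97}{116}$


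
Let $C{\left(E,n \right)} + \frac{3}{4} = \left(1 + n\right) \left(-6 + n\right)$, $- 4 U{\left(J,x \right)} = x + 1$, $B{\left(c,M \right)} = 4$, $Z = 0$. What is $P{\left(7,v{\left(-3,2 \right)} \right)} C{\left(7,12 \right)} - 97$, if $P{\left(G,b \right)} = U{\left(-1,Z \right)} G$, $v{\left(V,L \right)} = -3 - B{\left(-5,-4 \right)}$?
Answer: $- \frac{3715}{16} \approx -232.19$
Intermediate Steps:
$U{\left(J,x \right)} = - \frac{1}{4} - \frac{x}{4}$ ($U{\left(J,x \right)} = - \frac{x + 1}{4} = - \frac{1 + x}{4} = - \frac{1}{4} - \frac{x}{4}$)
$C{\left(E,n \right)} = - \frac{3}{4} + \left(1 + n\right) \left(-6 + n\right)$
$v{\left(V,L \right)} = -7$ ($v{\left(V,L \right)} = -3 - 4 = -7$)
$P{\left(G,b \right)} = - \frac{G}{4}$ ($P{\left(G,b \right)} = \left(- \frac{1}{4} - 0\right) G = \left(- \frac{1}{4} + 0\right) G = - \frac{G}{4}$)
$P{\left(7,v{\left(-3,2 \right)} \right)} C{\left(7,12 \right)} - 97 = \left(- \frac{1}{4}\right) 7 \left(- \frac{27}{4} + 12^{2} - 60\right) - 97 = - \frac{7 \left(- \frac{27}{4} + 144 - 60\right)}{4} - 97 = \left(- \frac{7}{4}\right) \frac{309}{4} - 97 = - \frac{2163}{16} - 97 = - \frac{3715}{16}$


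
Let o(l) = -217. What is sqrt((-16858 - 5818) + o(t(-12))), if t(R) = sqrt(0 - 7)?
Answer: I*sqrt(22893) ≈ 151.3*I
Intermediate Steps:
t(R) = I*sqrt(7) (t(R) = sqrt(-7) = I*sqrt(7))
sqrt((-16858 - 5818) + o(t(-12))) = sqrt((-16858 - 5818) - 217) = sqrt(-22676 - 217) = sqrt(-22893) = I*sqrt(22893)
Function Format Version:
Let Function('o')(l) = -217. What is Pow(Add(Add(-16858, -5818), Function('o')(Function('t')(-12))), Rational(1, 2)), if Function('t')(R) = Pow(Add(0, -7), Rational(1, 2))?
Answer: Mul(I, Pow(22893, Rational(1, 2))) ≈ Mul(151.30, I)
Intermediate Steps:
Function('t')(R) = Mul(I, Pow(7, Rational(1, 2))) (Function('t')(R) = Pow(-7, Rational(1, 2)) = Mul(I, Pow(7, Rational(1, 2))))
Pow(Add(Add(-16858, -5818), Function('o')(Function('t')(-12))), Rational(1, 2)) = Pow(Add(Add(-16858, -5818), -217), Rational(1, 2)) = Pow(Add(-22676, -217), Rational(1, 2)) = Pow(-22893, Rational(1, 2)) = Mul(I, Pow(22893, Rational(1, 2)))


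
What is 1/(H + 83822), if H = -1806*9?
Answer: 1/67568 ≈ 1.4800e-5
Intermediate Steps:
H = -16254
1/(H + 83822) = 1/(-16254 + 83822) = 1/67568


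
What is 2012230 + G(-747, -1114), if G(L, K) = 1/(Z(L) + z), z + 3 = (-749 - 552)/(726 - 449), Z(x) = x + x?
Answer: 837027312823/415970 ≈ 2.0122e+6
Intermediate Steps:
Z(x) = 2*x
z = -2132/277 (z = -3 + (-749 - 552)/(726 - 449) = -3 - 1301/277 = -2132/277 ≈ -7.6967)
G(L, K) = 1/(-2132/277 + 2*L) (G(L, K) = 1/(2*L - 2132/277) = 1/(-2132/277 + 2*L))
2012230 + G(-747, -1114) = 2012230 + 277/(2*(-1066 + 277*(-747))) = 2012230 + 277/(2*(-1066 - 206919)) = 2012230 + (277/2)/(-207985) = 2012230 + (277/2)*(-1/207985) = 2012230 - 277/415970 = 837027312823/415970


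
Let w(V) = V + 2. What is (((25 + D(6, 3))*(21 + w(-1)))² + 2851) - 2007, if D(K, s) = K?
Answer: 465968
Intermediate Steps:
w(V) = 2 + V
(((25 + D(6, 3))*(21 + w(-1)))² + 2851) - 2007 = (((25 + 6)*(21 + (2 - 1)))² + 2851) - 2007 = ((31*(21 + 1))² + 2851) - 2007 = ((31*22)² + 2851) - 2007 = (682² + 2851) - 2007 = (465124 + 2851) - 2007 = 467975 - 2007 = 465968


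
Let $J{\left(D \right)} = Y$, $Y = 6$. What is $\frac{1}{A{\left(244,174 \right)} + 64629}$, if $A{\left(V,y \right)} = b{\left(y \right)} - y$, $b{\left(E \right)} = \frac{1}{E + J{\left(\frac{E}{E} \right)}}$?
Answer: $\frac{180}{11601901} \approx 1.5515 \cdot 10^{-5}$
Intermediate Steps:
$J{\left(D \right)} = 6$
$b{\left(E \right)} = \frac{1}{6 + E}$ ($b{\left(E \right)} = \frac{1}{E + 6} = \frac{1}{6 + E}$)
$A{\left(V,y \right)} = \frac{1}{6 + y} - y$
$\frac{1}{A{\left(244,174 \right)} + 64629} = \frac{1}{\frac{1 - 174 \left(6 + 174\right)}{6 + 174} + 64629} = \frac{1}{\frac{1 - 174 \cdot 180}{180} + 64629} = \frac{1}{\frac{1 - 31320}{180} + 64629} = \frac{1}{\frac{1}{180} \left(-31319\right) + 64629} = \frac{1}{- \frac{31319}{180} + 64629} = \frac{1}{\frac{11601901}{180}} = \frac{180}{11601901}$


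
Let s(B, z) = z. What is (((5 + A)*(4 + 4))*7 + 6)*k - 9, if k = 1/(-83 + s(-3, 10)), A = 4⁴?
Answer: -15279/73 ≈ -209.30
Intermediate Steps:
A = 256
k = -1/73 (k = 1/(-83 + 10) = 1/(-73) = -1/73 ≈ -0.013699)
(((5 + A)*(4 + 4))*7 + 6)*k - 9 = (((5 + 256)*(4 + 4))*7 + 6)*(-1/73) - 9 = ((261*8)*7 + 6)*(-1/73) - 9 = (2088*7 + 6)*(-1/73) - 9 = (14616 + 6)*(-1/73) - 9 = 14622*(-1/73) - 9 = -14622/73 - 9 = -15279/73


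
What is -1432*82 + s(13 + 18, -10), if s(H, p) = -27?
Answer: -117451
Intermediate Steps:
-1432*82 + s(13 + 18, -10) = -1432*82 - 27 = -117424 - 27 = -117451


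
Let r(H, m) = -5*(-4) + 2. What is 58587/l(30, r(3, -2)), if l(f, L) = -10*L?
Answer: -58587/220 ≈ -266.30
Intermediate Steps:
r(H, m) = 22 (r(H, m) = 20 + 2 = 22)
58587/l(30, r(3, -2)) = 58587/((-10*22)) = 58587/(-220) = 58587*(-1/220) = -58587/220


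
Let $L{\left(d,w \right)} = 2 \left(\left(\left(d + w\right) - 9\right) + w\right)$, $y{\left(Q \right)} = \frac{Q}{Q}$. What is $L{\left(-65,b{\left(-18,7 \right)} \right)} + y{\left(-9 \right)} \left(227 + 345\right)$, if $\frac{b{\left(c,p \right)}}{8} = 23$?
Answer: $1160$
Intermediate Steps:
$b{\left(c,p \right)} = 184$ ($b{\left(c,p \right)} = 8 \cdot 23 = 184$)
$y{\left(Q \right)} = 1$
$L{\left(d,w \right)} = -18 + 2 d + 4 w$ ($L{\left(d,w \right)} = 2 \left(\left(-9 + d + w\right) + w\right) = 2 \left(-9 + d + 2 w\right) = -18 + 2 d + 4 w$)
$L{\left(-65,b{\left(-18,7 \right)} \right)} + y{\left(-9 \right)} \left(227 + 345\right) = \left(-18 + 2 \left(-65\right) + 4 \cdot 184\right) + 1 \left(227 + 345\right) = \left(-18 - 130 + 736\right) + 1 \cdot 572 = 588 + 572 = 1160$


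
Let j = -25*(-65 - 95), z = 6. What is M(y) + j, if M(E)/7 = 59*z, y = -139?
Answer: 6478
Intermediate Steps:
j = 4000 (j = -25*(-160) = 4000)
M(E) = 2478 (M(E) = 7*(59*6) = 7*354 = 2478)
M(y) + j = 2478 + 4000 = 6478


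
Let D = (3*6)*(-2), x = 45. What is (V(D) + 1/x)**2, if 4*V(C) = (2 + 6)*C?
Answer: 10491121/2025 ≈ 5180.8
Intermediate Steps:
D = -36 (D = 18*(-2) = -36)
V(C) = 2*C (V(C) = ((2 + 6)*C)/4 = (8*C)/4 = 2*C)
(V(D) + 1/x)**2 = (2*(-36) + 1/45)**2 = (-72 + 1/45)**2 = (-3239/45)**2 = 10491121/2025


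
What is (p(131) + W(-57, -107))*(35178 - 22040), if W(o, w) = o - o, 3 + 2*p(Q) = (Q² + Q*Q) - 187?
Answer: 224213108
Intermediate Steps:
p(Q) = -95 + Q² (p(Q) = -3/2 + ((Q² + Q*Q) - 187)/2 = -3/2 + ((Q² + Q²) - 187)/2 = -3/2 + (2*Q² - 187)/2 = -3/2 + (-187 + 2*Q²)/2 = -3/2 + (-187/2 + Q²) = -95 + Q²)
W(o, w) = 0
(p(131) + W(-57, -107))*(35178 - 22040) = ((-95 + 131²) + 0)*(35178 - 22040) = ((-95 + 17161) + 0)*13138 = (17066 + 0)*13138 = 17066*13138 = 224213108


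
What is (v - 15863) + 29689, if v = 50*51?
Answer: 16376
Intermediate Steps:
v = 2550
(v - 15863) + 29689 = (2550 - 15863) + 29689 = -13313 + 29689 = 16376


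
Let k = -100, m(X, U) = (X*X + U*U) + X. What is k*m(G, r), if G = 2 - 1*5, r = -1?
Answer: -700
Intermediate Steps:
G = -3 (G = 2 - 5 = -3)
m(X, U) = X + U² + X² (m(X, U) = (X² + U²) + X = (U² + X²) + X = X + U² + X²)
k*m(G, r) = -100*(-3 + (-1)² + (-3)²) = -100*(-3 + 1 + 9) = -100*7 = -700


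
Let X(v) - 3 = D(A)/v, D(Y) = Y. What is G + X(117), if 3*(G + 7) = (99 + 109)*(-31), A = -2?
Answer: -251942/117 ≈ -2153.4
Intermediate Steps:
X(v) = 3 - 2/v
G = -6469/3 (G = -7 + ((99 + 109)*(-31))/3 = -7 + (208*(-31))/3 = -7 + (1/3)*(-6448) = -7 - 6448/3 = -6469/3 ≈ -2156.3)
G + X(117) = -6469/3 + (3 - 2/117) = -6469/3 + 349/117 = -251942/117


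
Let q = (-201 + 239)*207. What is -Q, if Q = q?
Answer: -7866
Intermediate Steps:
q = 7866 (q = 38*207 = 7866)
Q = 7866
-Q = -1*7866 = -7866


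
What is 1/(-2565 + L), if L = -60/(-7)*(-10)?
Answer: -7/18555 ≈ -0.00037726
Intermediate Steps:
L = -600/7 (L = -60*(-1)/7*(-10) = -4*(-15/7)*(-10) = (60/7)*(-10) = -600/7 ≈ -85.714)
1/(-2565 + L) = 1/(-2565 - 600/7) = 1/(-18555/7) = -7/18555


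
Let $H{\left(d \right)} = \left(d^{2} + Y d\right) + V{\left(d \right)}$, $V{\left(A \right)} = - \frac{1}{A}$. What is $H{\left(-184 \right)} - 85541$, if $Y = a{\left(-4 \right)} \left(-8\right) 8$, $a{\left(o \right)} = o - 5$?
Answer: $- \frac{29011095}{184} \approx -1.5767 \cdot 10^{5}$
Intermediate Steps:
$a{\left(o \right)} = -5 + o$ ($a{\left(o \right)} = o - 5 = -5 + o$)
$Y = 576$ ($Y = \left(-5 - 4\right) \left(-8\right) 8 = \left(-9\right) \left(-8\right) 8 = 72 \cdot 8 = 576$)
$H{\left(d \right)} = d^{2} - \frac{1}{d} + 576 d$ ($H{\left(d \right)} = \left(d^{2} + 576 d\right) - \frac{1}{d} = d^{2} - \frac{1}{d} + 576 d$)
$H{\left(-184 \right)} - 85541 = \frac{-1 + \left(-184\right)^{2} \left(576 - 184\right)}{-184} - 85541 = - \frac{-1 + 33856 \cdot 392}{184} - 85541 = - \frac{-1 + 13271552}{184} - 85541 = \left(- \frac{1}{184}\right) 13271551 - 85541 = - \frac{13271551}{184} - 85541 = - \frac{29011095}{184}$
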